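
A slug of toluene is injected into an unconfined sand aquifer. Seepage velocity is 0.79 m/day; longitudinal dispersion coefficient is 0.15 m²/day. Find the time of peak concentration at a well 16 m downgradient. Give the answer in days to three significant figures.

20.0 days

For the 1D instantaneous-source solution, setting ∂C/∂t = 0 at fixed x gives v²t² + 2Dt − x² = 0, so t = (√(D² + v²x²) − D)/v².
√(D² + v²x²) = √(0.15² + 0.79² × 16²) = 12.64; v² = 0.6241.
t = (12.64 − 0.15)/0.6241 = 20.0 days (vs. the pure-advection estimate x/v = 20.3 d).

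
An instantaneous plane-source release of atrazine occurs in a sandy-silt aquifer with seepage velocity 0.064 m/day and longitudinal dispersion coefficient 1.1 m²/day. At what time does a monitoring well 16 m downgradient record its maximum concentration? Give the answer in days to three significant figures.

98.4 days

For the 1D instantaneous-source solution, setting ∂C/∂t = 0 at fixed x gives v²t² + 2Dt − x² = 0, so t = (√(D² + v²x²) − D)/v².
√(D² + v²x²) = √(1.1² + 0.064² × 16²) = 1.503; v² = 0.004096.
t = (1.503 − 1.1)/0.004096 = 98.4 days (vs. the pure-advection estimate x/v = 250 d).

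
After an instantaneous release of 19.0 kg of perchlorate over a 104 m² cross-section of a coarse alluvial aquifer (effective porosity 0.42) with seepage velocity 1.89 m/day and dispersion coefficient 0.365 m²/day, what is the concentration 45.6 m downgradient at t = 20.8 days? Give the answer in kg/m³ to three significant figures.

For an instantaneous plane source, C(x,t) = M/(n_e·A·√(4πDt)) · exp(−(x−vt)²/(4Dt)), with n_e·A the pore (flow) area.
Plume center vt = 1.89 × 20.8 = 39.312 m, so the well at 45.6 m is 6.288 m downgradient of the peak.
√(4πDt) = 9.767 m, giving peak height M/(n_e·A·√(4πDt)) = 19.0/(0.42 × 104 × 9.767) = 0.04454 kg/m³.
(x−vt)²/(4Dt) = (6.288)²/(4 × 0.365 × 20.8) = 1.302; exp(−1.302) = 0.2720.
C = 0.04454 × 0.2720 = 0.0121 kg/m³.

0.0121 kg/m³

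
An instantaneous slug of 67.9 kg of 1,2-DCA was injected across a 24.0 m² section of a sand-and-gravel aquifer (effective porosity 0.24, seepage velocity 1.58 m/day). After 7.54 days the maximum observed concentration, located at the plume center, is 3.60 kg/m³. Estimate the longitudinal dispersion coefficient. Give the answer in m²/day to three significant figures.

At the plume center C_max = M/(n_e·A·√(4πDt)), so D = M²/(4πt·(n_e·A·C_max)²).
n_e·A·C_max = 0.24 × 24.0 × 3.60 = 20.74 kg/m.
D = 67.9²/(4π × 7.54 × 20.74²) = 0.113 m²/day.

0.113 m²/day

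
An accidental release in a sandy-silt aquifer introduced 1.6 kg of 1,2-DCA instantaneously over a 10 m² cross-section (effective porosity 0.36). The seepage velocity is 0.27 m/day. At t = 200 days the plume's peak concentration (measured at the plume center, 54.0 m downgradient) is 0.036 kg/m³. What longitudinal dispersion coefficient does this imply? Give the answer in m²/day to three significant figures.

At the plume center C_max = M/(n_e·A·√(4πDt)), so D = M²/(4πt·(n_e·A·C_max)²).
n_e·A·C_max = 0.36 × 10 × 0.036 = 0.1296 kg/m.
D = 1.6²/(4π × 200 × 0.1296²) = 0.0606 m²/day.

0.0606 m²/day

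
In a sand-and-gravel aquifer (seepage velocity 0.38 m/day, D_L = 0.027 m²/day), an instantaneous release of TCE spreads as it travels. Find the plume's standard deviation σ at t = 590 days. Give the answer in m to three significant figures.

Dispersive spreading gives a Gaussian with σ² = 2Dt; advection only shifts the center.
σ = √(2 × 0.027 × 590) = 5.64 m.

5.64 m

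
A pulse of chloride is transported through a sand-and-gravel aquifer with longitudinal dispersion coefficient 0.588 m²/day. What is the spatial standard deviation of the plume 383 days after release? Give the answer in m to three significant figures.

Dispersive spreading gives a Gaussian with σ² = 2Dt; advection only shifts the center.
σ = √(2 × 0.588 × 383) = 21.2 m.

21.2 m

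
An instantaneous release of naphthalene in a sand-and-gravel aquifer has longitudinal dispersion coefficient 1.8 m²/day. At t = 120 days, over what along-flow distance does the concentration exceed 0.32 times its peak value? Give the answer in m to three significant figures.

The plume is Gaussian with σ = √(2Dt) = √(2 × 1.8 × 120) = 20.78 m.
C/C_peak = exp(−Δx²/(2σ²)) = 0.32 ⇒ Δx = σ·√(−2 ln 0.32) = 20.78 × 1.510 = 31.38 m.
Width = 2Δx = 62.8 m.

62.8 m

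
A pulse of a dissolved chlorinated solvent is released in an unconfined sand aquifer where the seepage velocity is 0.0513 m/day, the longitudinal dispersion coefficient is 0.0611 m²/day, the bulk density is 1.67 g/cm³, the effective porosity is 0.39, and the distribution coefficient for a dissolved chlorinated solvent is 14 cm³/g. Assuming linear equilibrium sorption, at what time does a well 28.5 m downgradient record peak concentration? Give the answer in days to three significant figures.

Retardation factor R = 1 + ρ_b·K_d/n = 1 + 1.67 × 14/0.39 = 60.95.
Sorption retards both mechanisms: v_R = v/R = 0.0008417 m/day, D_R = D/R = 0.001002 m²/day.
Peak time from v_R²t² + 2D_R t − x² = 0: t = (√(D_R² + v_R²x²) − D_R)/v_R².
√(D_R² + v_R²x²) = √(0.001002² + 0.0008417² × 28.5²) = 0.02401; v_R² = 7.085e-07.
t = (0.02401 − 0.001002)/7.085e-07 = 32500 days.

32500 days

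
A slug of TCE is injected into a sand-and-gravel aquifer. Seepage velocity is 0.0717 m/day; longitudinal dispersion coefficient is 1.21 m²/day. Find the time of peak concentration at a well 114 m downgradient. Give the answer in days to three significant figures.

For the 1D instantaneous-source solution, setting ∂C/∂t = 0 at fixed x gives v²t² + 2Dt − x² = 0, so t = (√(D² + v²x²) − D)/v².
√(D² + v²x²) = √(1.21² + 0.0717² × 114²) = 8.263; v² = 0.00514089.
t = (8.263 − 1.21)/0.00514089 = 1370 days (vs. the pure-advection estimate x/v = 1590 d).

1370 days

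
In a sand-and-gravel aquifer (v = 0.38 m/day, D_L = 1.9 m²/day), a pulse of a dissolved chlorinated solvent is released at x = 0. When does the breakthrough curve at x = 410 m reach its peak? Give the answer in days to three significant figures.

For the 1D instantaneous-source solution, setting ∂C/∂t = 0 at fixed x gives v²t² + 2Dt − x² = 0, so t = (√(D² + v²x²) − D)/v².
√(D² + v²x²) = √(1.9² + 0.38² × 410²) = 155.8; v² = 0.1444.
t = (155.8 − 1.9)/0.1444 = 1070 days (vs. the pure-advection estimate x/v = 1080 d).

1070 days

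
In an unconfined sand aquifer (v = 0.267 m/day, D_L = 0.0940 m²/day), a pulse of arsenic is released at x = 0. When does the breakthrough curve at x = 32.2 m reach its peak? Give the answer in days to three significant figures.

For the 1D instantaneous-source solution, setting ∂C/∂t = 0 at fixed x gives v²t² + 2Dt − x² = 0, so t = (√(D² + v²x²) − D)/v².
√(D² + v²x²) = √(0.0940² + 0.267² × 32.2²) = 8.598; v² = 0.071289.
t = (8.598 − 0.0940)/0.071289 = 119 days (vs. the pure-advection estimate x/v = 121 d).

119 days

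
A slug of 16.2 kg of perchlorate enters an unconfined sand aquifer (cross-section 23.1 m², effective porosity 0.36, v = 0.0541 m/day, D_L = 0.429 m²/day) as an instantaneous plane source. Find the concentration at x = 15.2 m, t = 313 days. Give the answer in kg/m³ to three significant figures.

0.0472 kg/m³

For an instantaneous plane source, C(x,t) = M/(n_e·A·√(4πDt)) · exp(−(x−vt)²/(4Dt)), with n_e·A the pore (flow) area.
Plume center vt = 0.0541 × 313 = 16.9333 m, so the well at 15.2 m is 1.7333 m upgradient of the peak.
√(4πDt) = 41.08 m, giving peak height M/(n_e·A·√(4πDt)) = 16.2/(0.36 × 23.1 × 41.08) = 0.04742 kg/m³.
(x−vt)²/(4Dt) = (-1.7333)²/(4 × 0.429 × 313) = 0.005594; exp(−0.005594) = 0.9944.
C = 0.04742 × 0.9944 = 0.0472 kg/m³.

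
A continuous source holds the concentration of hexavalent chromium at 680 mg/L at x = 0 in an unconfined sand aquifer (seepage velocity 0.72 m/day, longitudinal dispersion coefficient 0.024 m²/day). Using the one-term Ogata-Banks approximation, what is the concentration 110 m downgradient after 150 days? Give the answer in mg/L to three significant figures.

155 mg/L

For a continuous step input, C/C₀ ≈ ½·erfc((x−vt)/(2√(Dt))).
vt = 0.72 × 150 = 108 m and 2√(Dt) = 2√(0.024 × 150) = 3.795 m.
Argument (x−vt)/(2√(Dt)) = (110 − 108)/3.795 = 0.5270; ½·erfc(0.5270) = 0.2280.
C = 680 × 0.2280 = 155 mg/L.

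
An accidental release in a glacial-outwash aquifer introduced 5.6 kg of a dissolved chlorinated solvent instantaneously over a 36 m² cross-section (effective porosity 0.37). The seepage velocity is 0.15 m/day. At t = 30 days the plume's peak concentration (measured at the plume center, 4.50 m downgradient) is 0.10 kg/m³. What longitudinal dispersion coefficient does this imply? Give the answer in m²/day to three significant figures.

At the plume center C_max = M/(n_e·A·√(4πDt)), so D = M²/(4πt·(n_e·A·C_max)²).
n_e·A·C_max = 0.37 × 36 × 0.10 = 1.332 kg/m.
D = 5.6²/(4π × 30 × 1.332²) = 0.0469 m²/day.

0.0469 m²/day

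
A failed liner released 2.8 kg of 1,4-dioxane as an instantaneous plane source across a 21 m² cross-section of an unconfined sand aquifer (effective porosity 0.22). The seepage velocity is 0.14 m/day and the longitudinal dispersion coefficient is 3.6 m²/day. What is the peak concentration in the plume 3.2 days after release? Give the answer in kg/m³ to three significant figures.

0.0504 kg/m³

The peak of an instantaneous 1D plume sits at x = vt; there the Gaussian factor is 1 and C_max = M/(n_e·A·√(4πDt)), where n_e·A is the pore area the mass is dissolved in.
√(4πDt) = √(4π × 3.6 × 3.2) = 12.03 m, so C_max = 2.8/(0.22 × 21 × 12.03) = 0.0504 kg/m³.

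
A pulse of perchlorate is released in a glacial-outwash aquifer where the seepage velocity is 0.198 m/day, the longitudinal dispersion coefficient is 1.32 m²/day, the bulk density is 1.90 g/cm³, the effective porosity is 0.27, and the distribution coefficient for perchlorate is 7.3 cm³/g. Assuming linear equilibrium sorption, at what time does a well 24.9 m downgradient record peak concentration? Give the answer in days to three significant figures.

Retardation factor R = 1 + ρ_b·K_d/n = 1 + 1.90 × 7.3/0.27 = 52.37.
Sorption retards both mechanisms: v_R = v/R = 0.003781 m/day, D_R = D/R = 0.02521 m²/day.
Peak time from v_R²t² + 2D_R t − x² = 0: t = (√(D_R² + v_R²x²) − D_R)/v_R².
√(D_R² + v_R²x²) = √(0.02521² + 0.003781² × 24.9²) = 0.09746; v_R² = 1.430e-05.
t = (0.09746 − 0.02521)/1.430e-05 = 5050 days.

5050 days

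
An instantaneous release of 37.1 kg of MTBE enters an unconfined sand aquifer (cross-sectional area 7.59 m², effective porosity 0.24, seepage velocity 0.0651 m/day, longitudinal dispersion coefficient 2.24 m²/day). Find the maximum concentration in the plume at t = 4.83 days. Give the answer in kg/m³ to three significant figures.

The peak of an instantaneous 1D plume sits at x = vt; there the Gaussian factor is 1 and C_max = M/(n_e·A·√(4πDt)), where n_e·A is the pore area the mass is dissolved in.
√(4πDt) = √(4π × 2.24 × 4.83) = 11.66 m, so C_max = 37.1/(0.24 × 7.59 × 11.66) = 1.75 kg/m³.

1.75 kg/m³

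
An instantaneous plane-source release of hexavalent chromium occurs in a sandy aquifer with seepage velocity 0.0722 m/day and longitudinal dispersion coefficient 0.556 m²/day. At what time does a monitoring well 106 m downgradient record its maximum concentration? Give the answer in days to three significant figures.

1370 days

For the 1D instantaneous-source solution, setting ∂C/∂t = 0 at fixed x gives v²t² + 2Dt − x² = 0, so t = (√(D² + v²x²) − D)/v².
√(D² + v²x²) = √(0.556² + 0.0722² × 106²) = 7.673; v² = 0.00521284.
t = (7.673 − 0.556)/0.00521284 = 1370 days (vs. the pure-advection estimate x/v = 1470 d).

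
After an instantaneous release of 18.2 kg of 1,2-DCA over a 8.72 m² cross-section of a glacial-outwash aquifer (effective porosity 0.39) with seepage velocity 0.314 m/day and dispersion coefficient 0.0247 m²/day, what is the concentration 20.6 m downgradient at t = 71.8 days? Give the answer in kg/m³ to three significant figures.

For an instantaneous plane source, C(x,t) = M/(n_e·A·√(4πDt)) · exp(−(x−vt)²/(4Dt)), with n_e·A the pore (flow) area.
Plume center vt = 0.314 × 71.8 = 22.5452 m, so the well at 20.6 m is 1.9452 m upgradient of the peak.
√(4πDt) = 4.721 m, giving peak height M/(n_e·A·√(4πDt)) = 18.2/(0.39 × 8.72 × 4.721) = 1.134 kg/m³.
(x−vt)²/(4Dt) = (-1.9452)²/(4 × 0.0247 × 71.8) = 0.5334; exp(−0.5334) = 0.5866.
C = 1.134 × 0.5866 = 0.665 kg/m³.

0.665 kg/m³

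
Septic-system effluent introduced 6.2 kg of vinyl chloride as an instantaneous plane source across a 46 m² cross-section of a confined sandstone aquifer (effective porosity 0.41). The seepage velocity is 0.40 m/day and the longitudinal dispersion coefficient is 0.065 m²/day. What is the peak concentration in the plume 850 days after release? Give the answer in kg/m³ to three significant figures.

The peak of an instantaneous 1D plume sits at x = vt; there the Gaussian factor is 1 and C_max = M/(n_e·A·√(4πDt)), where n_e·A is the pore area the mass is dissolved in.
√(4πDt) = √(4π × 0.065 × 850) = 26.35 m, so C_max = 6.2/(0.41 × 46 × 26.35) = 0.0125 kg/m³.

0.0125 kg/m³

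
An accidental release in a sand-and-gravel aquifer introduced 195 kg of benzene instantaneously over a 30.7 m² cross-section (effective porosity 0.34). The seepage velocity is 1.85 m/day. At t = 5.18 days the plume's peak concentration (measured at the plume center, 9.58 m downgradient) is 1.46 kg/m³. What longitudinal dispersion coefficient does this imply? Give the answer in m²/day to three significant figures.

At the plume center C_max = M/(n_e·A·√(4πDt)), so D = M²/(4πt·(n_e·A·C_max)²).
n_e·A·C_max = 0.34 × 30.7 × 1.46 = 15.24 kg/m.
D = 195²/(4π × 5.18 × 15.24²) = 2.52 m²/day.

2.52 m²/day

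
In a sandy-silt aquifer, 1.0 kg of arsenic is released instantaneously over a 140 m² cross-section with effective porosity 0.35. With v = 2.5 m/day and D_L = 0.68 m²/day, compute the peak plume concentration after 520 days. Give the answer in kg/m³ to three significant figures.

0.000306 kg/m³

The peak of an instantaneous 1D plume sits at x = vt; there the Gaussian factor is 1 and C_max = M/(n_e·A·√(4πDt)), where n_e·A is the pore area the mass is dissolved in.
√(4πDt) = √(4π × 0.68 × 520) = 66.66 m, so C_max = 1.0/(0.35 × 140 × 66.66) = 0.000306 kg/m³.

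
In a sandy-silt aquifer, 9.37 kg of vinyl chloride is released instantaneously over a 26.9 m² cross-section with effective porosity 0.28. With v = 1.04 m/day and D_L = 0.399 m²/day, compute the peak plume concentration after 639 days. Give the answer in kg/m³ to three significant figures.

The peak of an instantaneous 1D plume sits at x = vt; there the Gaussian factor is 1 and C_max = M/(n_e·A·√(4πDt)), where n_e·A is the pore area the mass is dissolved in.
√(4πDt) = √(4π × 0.399 × 639) = 56.60 m, so C_max = 9.37/(0.28 × 26.9 × 56.60) = 0.0220 kg/m³.

0.0220 kg/m³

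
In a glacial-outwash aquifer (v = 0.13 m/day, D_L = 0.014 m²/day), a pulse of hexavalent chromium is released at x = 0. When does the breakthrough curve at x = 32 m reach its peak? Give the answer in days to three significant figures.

245 days

For the 1D instantaneous-source solution, setting ∂C/∂t = 0 at fixed x gives v²t² + 2Dt − x² = 0, so t = (√(D² + v²x²) − D)/v².
√(D² + v²x²) = √(0.014² + 0.13² × 32²) = 4.160; v² = 0.0169.
t = (4.160 − 0.014)/0.0169 = 245 days (vs. the pure-advection estimate x/v = 246 d).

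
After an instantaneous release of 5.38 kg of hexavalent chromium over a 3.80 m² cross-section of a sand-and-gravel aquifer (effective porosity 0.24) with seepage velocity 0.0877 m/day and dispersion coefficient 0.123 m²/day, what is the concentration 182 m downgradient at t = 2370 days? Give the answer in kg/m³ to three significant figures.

For an instantaneous plane source, C(x,t) = M/(n_e·A·√(4πDt)) · exp(−(x−vt)²/(4Dt)), with n_e·A the pore (flow) area.
Plume center vt = 0.0877 × 2370 = 207.849 m, so the well at 182 m is 25.849 m upgradient of the peak.
√(4πDt) = 60.52 m, giving peak height M/(n_e·A·√(4πDt)) = 5.38/(0.24 × 3.80 × 60.52) = 0.09747 kg/m³.
(x−vt)²/(4Dt) = (-25.849)²/(4 × 0.123 × 2370) = 0.5730; exp(−0.5730) = 0.5638.
C = 0.09747 × 0.5638 = 0.0550 kg/m³.

0.0550 kg/m³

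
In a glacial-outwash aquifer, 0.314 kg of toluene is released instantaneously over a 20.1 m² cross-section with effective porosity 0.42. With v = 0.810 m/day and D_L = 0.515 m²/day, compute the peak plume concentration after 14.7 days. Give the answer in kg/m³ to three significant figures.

The peak of an instantaneous 1D plume sits at x = vt; there the Gaussian factor is 1 and C_max = M/(n_e·A·√(4πDt)), where n_e·A is the pore area the mass is dissolved in.
√(4πDt) = √(4π × 0.515 × 14.7) = 9.754 m, so C_max = 0.314/(0.42 × 20.1 × 9.754) = 0.00381 kg/m³.

0.00381 kg/m³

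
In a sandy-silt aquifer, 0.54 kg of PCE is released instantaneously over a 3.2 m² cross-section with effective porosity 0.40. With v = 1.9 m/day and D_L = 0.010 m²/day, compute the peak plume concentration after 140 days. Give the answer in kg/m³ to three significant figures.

0.101 kg/m³

The peak of an instantaneous 1D plume sits at x = vt; there the Gaussian factor is 1 and C_max = M/(n_e·A·√(4πDt)), where n_e·A is the pore area the mass is dissolved in.
√(4πDt) = √(4π × 0.010 × 140) = 4.194 m, so C_max = 0.54/(0.40 × 3.2 × 4.194) = 0.101 kg/m³.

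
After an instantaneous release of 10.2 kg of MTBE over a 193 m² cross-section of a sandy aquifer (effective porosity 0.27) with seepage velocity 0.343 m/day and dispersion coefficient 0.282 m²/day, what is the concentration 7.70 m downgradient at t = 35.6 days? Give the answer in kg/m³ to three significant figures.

For an instantaneous plane source, C(x,t) = M/(n_e·A·√(4πDt)) · exp(−(x−vt)²/(4Dt)), with n_e·A the pore (flow) area.
Plume center vt = 0.343 × 35.6 = 12.2108 m, so the well at 7.70 m is 4.5108 m upgradient of the peak.
√(4πDt) = 11.23 m, giving peak height M/(n_e·A·√(4πDt)) = 10.2/(0.27 × 193 × 11.23) = 0.01743 kg/m³.
(x−vt)²/(4Dt) = (-4.5108)²/(4 × 0.282 × 35.6) = 0.5067; exp(−0.5067) = 0.6025.
C = 0.01743 × 0.6025 = 0.0105 kg/m³.

0.0105 kg/m³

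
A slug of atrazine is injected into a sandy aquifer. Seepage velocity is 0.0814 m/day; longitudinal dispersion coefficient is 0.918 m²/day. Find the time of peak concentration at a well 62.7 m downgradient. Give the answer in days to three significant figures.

For the 1D instantaneous-source solution, setting ∂C/∂t = 0 at fixed x gives v²t² + 2Dt − x² = 0, so t = (√(D² + v²x²) − D)/v².
√(D² + v²x²) = √(0.918² + 0.0814² × 62.7²) = 5.186; v² = 0.00662596.
t = (5.186 − 0.918)/0.00662596 = 644 days (vs. the pure-advection estimate x/v = 770 d).

644 days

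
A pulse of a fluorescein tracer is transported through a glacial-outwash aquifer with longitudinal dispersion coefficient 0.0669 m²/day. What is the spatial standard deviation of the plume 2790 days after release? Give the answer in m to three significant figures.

19.3 m

Dispersive spreading gives a Gaussian with σ² = 2Dt; advection only shifts the center.
σ = √(2 × 0.0669 × 2790) = 19.3 m.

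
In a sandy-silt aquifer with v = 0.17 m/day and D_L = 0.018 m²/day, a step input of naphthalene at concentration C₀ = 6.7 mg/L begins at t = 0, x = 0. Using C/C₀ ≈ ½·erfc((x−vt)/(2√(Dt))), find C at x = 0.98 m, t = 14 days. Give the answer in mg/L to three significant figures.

For a continuous step input, C/C₀ ≈ ½·erfc((x−vt)/(2√(Dt))).
vt = 0.17 × 14 = 2.38 m and 2√(Dt) = 2√(0.018 × 14) = 1.004 m.
Argument (x−vt)/(2√(Dt)) = (0.98 − 2.38)/1.004 = -1.394; ½·erfc(-1.394) = 0.9757.
C = 6.7 × 0.9757 = 6.54 mg/L.

6.54 mg/L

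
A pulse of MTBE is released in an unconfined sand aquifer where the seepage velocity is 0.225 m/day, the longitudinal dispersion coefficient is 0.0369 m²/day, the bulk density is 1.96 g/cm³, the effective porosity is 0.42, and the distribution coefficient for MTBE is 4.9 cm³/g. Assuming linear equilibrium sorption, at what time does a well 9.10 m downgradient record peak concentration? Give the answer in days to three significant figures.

Retardation factor R = 1 + ρ_b·K_d/n = 1 + 1.96 × 4.9/0.42 = 23.87.
Sorption retards both mechanisms: v_R = v/R = 0.009426 m/day, D_R = D/R = 0.001546 m²/day.
Peak time from v_R²t² + 2D_R t − x² = 0: t = (√(D_R² + v_R²x²) − D_R)/v_R².
√(D_R² + v_R²x²) = √(0.001546² + 0.009426² × 9.10²) = 0.08579; v_R² = 8.885e-05.
t = (0.08579 − 0.001546)/8.885e-05 = 948 days.

948 days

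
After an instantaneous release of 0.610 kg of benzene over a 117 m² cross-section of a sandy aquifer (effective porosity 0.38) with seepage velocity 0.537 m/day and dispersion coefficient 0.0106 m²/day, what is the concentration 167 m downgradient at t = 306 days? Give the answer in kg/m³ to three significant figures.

0.00124 kg/m³

For an instantaneous plane source, C(x,t) = M/(n_e·A·√(4πDt)) · exp(−(x−vt)²/(4Dt)), with n_e·A the pore (flow) area.
Plume center vt = 0.537 × 306 = 164.322 m, so the well at 167 m is 2.678 m downgradient of the peak.
√(4πDt) = 6.384 m, giving peak height M/(n_e·A·√(4πDt)) = 0.610/(0.38 × 117 × 6.384) = 0.002149 kg/m³.
(x−vt)²/(4Dt) = (2.678)²/(4 × 0.0106 × 306) = 0.5528; exp(−0.5528) = 0.5753.
C = 0.002149 × 0.5753 = 0.00124 kg/m³.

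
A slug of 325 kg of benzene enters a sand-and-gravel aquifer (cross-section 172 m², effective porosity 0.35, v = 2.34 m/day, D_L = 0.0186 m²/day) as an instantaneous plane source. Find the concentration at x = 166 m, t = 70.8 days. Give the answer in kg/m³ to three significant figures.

1.30 kg/m³

For an instantaneous plane source, C(x,t) = M/(n_e·A·√(4πDt)) · exp(−(x−vt)²/(4Dt)), with n_e·A the pore (flow) area.
Plume center vt = 2.34 × 70.8 = 165.672 m, so the well at 166 m is 0.328 m downgradient of the peak.
√(4πDt) = 4.068 m, giving peak height M/(n_e·A·√(4πDt)) = 325/(0.35 × 172 × 4.068) = 1.327 kg/m³.
(x−vt)²/(4Dt) = (0.328)²/(4 × 0.0186 × 70.8) = 0.02042; exp(−0.02042) = 0.9798.
C = 1.327 × 0.9798 = 1.30 kg/m³.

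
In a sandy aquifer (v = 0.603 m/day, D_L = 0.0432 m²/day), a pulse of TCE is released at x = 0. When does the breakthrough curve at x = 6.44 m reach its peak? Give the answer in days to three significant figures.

10.6 days

For the 1D instantaneous-source solution, setting ∂C/∂t = 0 at fixed x gives v²t² + 2Dt − x² = 0, so t = (√(D² + v²x²) − D)/v².
√(D² + v²x²) = √(0.0432² + 0.603² × 6.44²) = 3.884; v² = 0.363609.
t = (3.884 − 0.0432)/0.363609 = 10.6 days (vs. the pure-advection estimate x/v = 10.7 d).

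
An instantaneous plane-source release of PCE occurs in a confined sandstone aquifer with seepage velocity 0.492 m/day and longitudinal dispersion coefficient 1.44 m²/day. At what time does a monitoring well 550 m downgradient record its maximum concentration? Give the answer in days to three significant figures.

For the 1D instantaneous-source solution, setting ∂C/∂t = 0 at fixed x gives v²t² + 2Dt − x² = 0, so t = (√(D² + v²x²) − D)/v².
√(D² + v²x²) = √(1.44² + 0.492² × 550²) = 270.6; v² = 0.242064.
t = (270.6 − 1.44)/0.242064 = 1110 days (vs. the pure-advection estimate x/v = 1120 d).

1110 days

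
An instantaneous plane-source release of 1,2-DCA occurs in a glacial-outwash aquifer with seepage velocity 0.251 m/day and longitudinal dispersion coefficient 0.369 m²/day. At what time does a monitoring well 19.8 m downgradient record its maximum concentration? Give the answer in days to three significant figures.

For the 1D instantaneous-source solution, setting ∂C/∂t = 0 at fixed x gives v²t² + 2Dt − x² = 0, so t = (√(D² + v²x²) − D)/v².
√(D² + v²x²) = √(0.369² + 0.251² × 19.8²) = 4.983; v² = 0.063001.
t = (4.983 − 0.369)/0.063001 = 73.2 days (vs. the pure-advection estimate x/v = 78.9 d).

73.2 days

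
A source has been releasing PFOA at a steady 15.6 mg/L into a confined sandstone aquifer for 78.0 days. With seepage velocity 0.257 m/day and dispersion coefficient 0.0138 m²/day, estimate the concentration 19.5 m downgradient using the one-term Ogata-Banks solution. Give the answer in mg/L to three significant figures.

For a continuous step input, C/C₀ ≈ ½·erfc((x−vt)/(2√(Dt))).
vt = 0.257 × 78.0 = 20.046 m and 2√(Dt) = 2√(0.0138 × 78.0) = 2.075 m.
Argument (x−vt)/(2√(Dt)) = (19.5 − 20.046)/2.075 = -0.2631; ½·erfc(-0.2631) = 0.6451.
C = 15.6 × 0.6451 = 10.1 mg/L.

10.1 mg/L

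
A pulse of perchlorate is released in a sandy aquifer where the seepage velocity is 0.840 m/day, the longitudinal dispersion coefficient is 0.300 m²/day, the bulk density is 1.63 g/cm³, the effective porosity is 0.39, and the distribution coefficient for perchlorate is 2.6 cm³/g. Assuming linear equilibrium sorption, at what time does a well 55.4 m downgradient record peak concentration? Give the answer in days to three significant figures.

Retardation factor R = 1 + ρ_b·K_d/n = 1 + 1.63 × 2.6/0.39 = 11.87.
Sorption retards both mechanisms: v_R = v/R = 0.07077 m/day, D_R = D/R = 0.02527 m²/day.
Peak time from v_R²t² + 2D_R t − x² = 0: t = (√(D_R² + v_R²x²) − D_R)/v_R².
√(D_R² + v_R²x²) = √(0.02527² + 0.07077² × 55.4²) = 3.921; v_R² = 0.005008.
t = (3.921 − 0.02527)/0.005008 = 778 days.

778 days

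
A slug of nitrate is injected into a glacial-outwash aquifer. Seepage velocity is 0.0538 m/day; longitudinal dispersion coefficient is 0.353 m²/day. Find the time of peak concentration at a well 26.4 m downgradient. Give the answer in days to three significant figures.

384 days

For the 1D instantaneous-source solution, setting ∂C/∂t = 0 at fixed x gives v²t² + 2Dt − x² = 0, so t = (√(D² + v²x²) − D)/v².
√(D² + v²x²) = √(0.353² + 0.0538² × 26.4²) = 1.464; v² = 0.00289444.
t = (1.464 − 0.353)/0.00289444 = 384 days (vs. the pure-advection estimate x/v = 491 d).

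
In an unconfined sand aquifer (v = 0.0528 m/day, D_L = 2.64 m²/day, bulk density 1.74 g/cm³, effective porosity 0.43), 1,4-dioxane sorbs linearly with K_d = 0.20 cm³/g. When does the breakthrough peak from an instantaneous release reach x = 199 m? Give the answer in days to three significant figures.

5320 days

Retardation factor R = 1 + ρ_b·K_d/n = 1 + 1.74 × 0.20/0.43 = 1.809.
Sorption retards both mechanisms: v_R = v/R = 0.02919 m/day, D_R = D/R = 1.459 m²/day.
Peak time from v_R²t² + 2D_R t − x² = 0: t = (√(D_R² + v_R²x²) − D_R)/v_R².
√(D_R² + v_R²x²) = √(1.459² + 0.02919² × 199²) = 5.989; v_R² = 0.0008521.
t = (5.989 − 1.459)/0.0008521 = 5320 days.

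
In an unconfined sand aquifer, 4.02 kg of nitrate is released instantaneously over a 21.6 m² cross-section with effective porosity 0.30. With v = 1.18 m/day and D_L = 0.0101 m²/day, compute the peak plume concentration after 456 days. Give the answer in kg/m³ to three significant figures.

0.0815 kg/m³

The peak of an instantaneous 1D plume sits at x = vt; there the Gaussian factor is 1 and C_max = M/(n_e·A·√(4πDt)), where n_e·A is the pore area the mass is dissolved in.
√(4πDt) = √(4π × 0.0101 × 456) = 7.608 m, so C_max = 4.02/(0.30 × 21.6 × 7.608) = 0.0815 kg/m³.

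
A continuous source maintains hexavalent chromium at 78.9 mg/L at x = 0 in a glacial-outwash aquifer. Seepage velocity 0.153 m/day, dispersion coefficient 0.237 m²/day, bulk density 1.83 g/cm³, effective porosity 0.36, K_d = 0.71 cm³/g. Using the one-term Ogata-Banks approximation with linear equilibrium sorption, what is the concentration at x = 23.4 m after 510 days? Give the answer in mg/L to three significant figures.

14.7 mg/L

Retardation factor R = 1 + ρ_b·K_d/n = 1 + 1.83 × 0.71/0.36 = 4.609.
Sorption retards both mechanisms: v_R = v/R = 0.03320 m/day, D_R = D/R = 0.05142 m²/day.
v_R·t = 0.03320 × 510 = 16.932 m; 2√(D_R t) = 10.24 m; argument = (23.4 − 16.932)/10.24 = 0.6316.
C = C₀ × ½·erfc(0.6316) = 78.9 × 0.1859 = 14.7 mg/L.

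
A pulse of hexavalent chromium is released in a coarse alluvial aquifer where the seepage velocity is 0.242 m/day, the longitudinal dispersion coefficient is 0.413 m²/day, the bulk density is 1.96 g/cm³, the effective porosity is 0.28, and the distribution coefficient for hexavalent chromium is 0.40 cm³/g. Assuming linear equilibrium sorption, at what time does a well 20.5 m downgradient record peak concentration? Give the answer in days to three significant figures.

Retardation factor R = 1 + ρ_b·K_d/n = 1 + 1.96 × 0.40/0.28 = 3.800.
Sorption retards both mechanisms: v_R = v/R = 0.06368 m/day, D_R = D/R = 0.1087 m²/day.
Peak time from v_R²t² + 2D_R t − x² = 0: t = (√(D_R² + v_R²x²) − D_R)/v_R².
√(D_R² + v_R²x²) = √(0.1087² + 0.06368² × 20.5²) = 1.310; v_R² = 0.004055.
t = (1.310 − 0.1087)/0.004055 = 296 days.

296 days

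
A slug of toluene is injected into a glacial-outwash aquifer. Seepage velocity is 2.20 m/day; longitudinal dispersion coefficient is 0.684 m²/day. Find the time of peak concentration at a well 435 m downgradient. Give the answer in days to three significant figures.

198 days

For the 1D instantaneous-source solution, setting ∂C/∂t = 0 at fixed x gives v²t² + 2Dt − x² = 0, so t = (√(D² + v²x²) − D)/v².
√(D² + v²x²) = √(0.684² + 2.20² × 435²) = 957.0; v² = 4.84.
t = (957.0 − 0.684)/4.84 = 198 days (vs. the pure-advection estimate x/v = 198 d).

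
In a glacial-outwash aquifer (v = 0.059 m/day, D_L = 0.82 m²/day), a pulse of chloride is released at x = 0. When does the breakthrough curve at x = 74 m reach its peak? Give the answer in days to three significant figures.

For the 1D instantaneous-source solution, setting ∂C/∂t = 0 at fixed x gives v²t² + 2Dt − x² = 0, so t = (√(D² + v²x²) − D)/v².
√(D² + v²x²) = √(0.82² + 0.059² × 74²) = 4.442; v² = 0.003481.
t = (4.442 − 0.82)/0.003481 = 1040 days (vs. the pure-advection estimate x/v = 1250 d).

1040 days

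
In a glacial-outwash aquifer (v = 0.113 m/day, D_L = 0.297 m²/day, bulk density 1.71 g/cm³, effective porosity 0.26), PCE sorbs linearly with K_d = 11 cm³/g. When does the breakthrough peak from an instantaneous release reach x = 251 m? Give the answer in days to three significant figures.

Retardation factor R = 1 + ρ_b·K_d/n = 1 + 1.71 × 11/0.26 = 73.35.
Sorption retards both mechanisms: v_R = v/R = 0.001541 m/day, D_R = D/R = 0.004049 m²/day.
Peak time from v_R²t² + 2D_R t − x² = 0: t = (√(D_R² + v_R²x²) − D_R)/v_R².
√(D_R² + v_R²x²) = √(0.004049² + 0.001541² × 251²) = 0.3868; v_R² = 2.375e-06.
t = (0.3868 − 0.004049)/2.375e-06 = 161000 days.

161000 days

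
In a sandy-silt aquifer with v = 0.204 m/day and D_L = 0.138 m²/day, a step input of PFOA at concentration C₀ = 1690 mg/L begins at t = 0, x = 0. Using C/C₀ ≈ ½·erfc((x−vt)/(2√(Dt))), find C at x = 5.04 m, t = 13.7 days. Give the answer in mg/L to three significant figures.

210 mg/L

For a continuous step input, C/C₀ ≈ ½·erfc((x−vt)/(2√(Dt))).
vt = 0.204 × 13.7 = 2.7948 m and 2√(Dt) = 2√(0.138 × 13.7) = 2.750 m.
Argument (x−vt)/(2√(Dt)) = (5.04 − 2.7948)/2.750 = 0.8164; ½·erfc(0.8164) = 0.1241.
C = 1690 × 0.1241 = 210 mg/L.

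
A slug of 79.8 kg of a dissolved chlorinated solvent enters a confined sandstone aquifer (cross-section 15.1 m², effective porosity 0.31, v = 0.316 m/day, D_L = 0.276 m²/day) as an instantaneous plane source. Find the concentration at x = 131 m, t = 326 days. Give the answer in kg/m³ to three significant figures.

0.0575 kg/m³

For an instantaneous plane source, C(x,t) = M/(n_e·A·√(4πDt)) · exp(−(x−vt)²/(4Dt)), with n_e·A the pore (flow) area.
Plume center vt = 0.316 × 326 = 103.016 m, so the well at 131 m is 27.984 m downgradient of the peak.
√(4πDt) = 33.63 m, giving peak height M/(n_e·A·√(4πDt)) = 79.8/(0.31 × 15.1 × 33.63) = 0.5069 kg/m³.
(x−vt)²/(4Dt) = (27.984)²/(4 × 0.276 × 326) = 2.176; exp(−2.176) = 0.1135.
C = 0.5069 × 0.1135 = 0.0575 kg/m³.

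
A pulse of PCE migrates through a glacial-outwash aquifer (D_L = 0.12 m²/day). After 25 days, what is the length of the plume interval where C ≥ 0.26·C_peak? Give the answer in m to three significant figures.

8.04 m

The plume is Gaussian with σ = √(2Dt) = √(2 × 0.12 × 25) = 2.449 m.
C/C_peak = exp(−Δx²/(2σ²)) = 0.26 ⇒ Δx = σ·√(−2 ln 0.26) = 2.449 × 1.641 = 4.019 m.
Width = 2Δx = 8.04 m.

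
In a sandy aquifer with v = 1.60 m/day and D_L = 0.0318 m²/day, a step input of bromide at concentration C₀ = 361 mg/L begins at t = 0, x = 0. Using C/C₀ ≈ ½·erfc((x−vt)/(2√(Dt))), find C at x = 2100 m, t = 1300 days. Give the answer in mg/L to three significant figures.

For a continuous step input, C/C₀ ≈ ½·erfc((x−vt)/(2√(Dt))).
vt = 1.60 × 1300 = 2080 m and 2√(Dt) = 2√(0.0318 × 1300) = 12.86 m.
Argument (x−vt)/(2√(Dt)) = (2100 − 2080)/12.86 = 1.555; ½·erfc(1.555) = 0.01394.
C = 361 × 0.01394 = 5.03 mg/L.

5.03 mg/L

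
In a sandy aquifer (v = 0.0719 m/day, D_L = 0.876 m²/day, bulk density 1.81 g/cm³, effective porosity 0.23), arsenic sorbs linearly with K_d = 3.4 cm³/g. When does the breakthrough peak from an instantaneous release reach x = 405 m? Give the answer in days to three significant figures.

Retardation factor R = 1 + ρ_b·K_d/n = 1 + 1.81 × 3.4/0.23 = 27.76.
Sorption retards both mechanisms: v_R = v/R = 0.002590 m/day, D_R = D/R = 0.03156 m²/day.
Peak time from v_R²t² + 2D_R t − x² = 0: t = (√(D_R² + v_R²x²) − D_R)/v_R².
√(D_R² + v_R²x²) = √(0.03156² + 0.002590² × 405²) = 1.049; v_R² = 6.708e-06.
t = (1.049 − 0.03156)/6.708e-06 = 152000 days.

152000 days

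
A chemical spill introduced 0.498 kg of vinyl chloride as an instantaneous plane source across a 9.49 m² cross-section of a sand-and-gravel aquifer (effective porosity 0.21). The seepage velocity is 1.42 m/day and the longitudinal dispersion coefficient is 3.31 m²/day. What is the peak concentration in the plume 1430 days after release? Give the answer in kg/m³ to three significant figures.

The peak of an instantaneous 1D plume sits at x = vt; there the Gaussian factor is 1 and C_max = M/(n_e·A·√(4πDt)), where n_e·A is the pore area the mass is dissolved in.
√(4πDt) = √(4π × 3.31 × 1430) = 243.9 m, so C_max = 0.498/(0.21 × 9.49 × 243.9) = 0.00102 kg/m³.

0.00102 kg/m³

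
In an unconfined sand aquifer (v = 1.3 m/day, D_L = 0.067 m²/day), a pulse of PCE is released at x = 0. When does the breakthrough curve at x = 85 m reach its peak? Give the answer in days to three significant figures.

65.3 days

For the 1D instantaneous-source solution, setting ∂C/∂t = 0 at fixed x gives v²t² + 2Dt − x² = 0, so t = (√(D² + v²x²) − D)/v².
√(D² + v²x²) = √(0.067² + 1.3² × 85²) = 110.5; v² = 1.69.
t = (110.5 − 0.067)/1.69 = 65.3 days (vs. the pure-advection estimate x/v = 65.4 d).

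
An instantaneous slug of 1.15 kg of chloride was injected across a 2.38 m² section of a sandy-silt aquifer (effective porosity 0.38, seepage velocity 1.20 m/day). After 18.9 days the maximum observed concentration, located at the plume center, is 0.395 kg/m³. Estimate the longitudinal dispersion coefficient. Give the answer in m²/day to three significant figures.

At the plume center C_max = M/(n_e·A·√(4πDt)), so D = M²/(4πt·(n_e·A·C_max)²).
n_e·A·C_max = 0.38 × 2.38 × 0.395 = 0.3572 kg/m.
D = 1.15²/(4π × 18.9 × 0.3572²) = 0.0436 m²/day.

0.0436 m²/day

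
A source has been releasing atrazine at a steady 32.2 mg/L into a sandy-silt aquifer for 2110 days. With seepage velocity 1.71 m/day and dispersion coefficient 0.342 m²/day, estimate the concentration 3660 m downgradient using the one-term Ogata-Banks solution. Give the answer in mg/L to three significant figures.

For a continuous step input, C/C₀ ≈ ½·erfc((x−vt)/(2√(Dt))).
vt = 1.71 × 2110 = 3608.1 m and 2√(Dt) = 2√(0.342 × 2110) = 53.73 m.
Argument (x−vt)/(2√(Dt)) = (3660 − 3608.1)/53.73 = 0.9659; ½·erfc(0.9659) = 0.08597.
C = 32.2 × 0.08597 = 2.77 mg/L.

2.77 mg/L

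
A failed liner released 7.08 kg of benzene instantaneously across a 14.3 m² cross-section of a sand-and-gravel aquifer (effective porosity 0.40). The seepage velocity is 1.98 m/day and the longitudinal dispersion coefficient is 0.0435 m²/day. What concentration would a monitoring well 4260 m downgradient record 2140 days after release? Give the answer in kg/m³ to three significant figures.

For an instantaneous plane source, C(x,t) = M/(n_e·A·√(4πDt)) · exp(−(x−vt)²/(4Dt)), with n_e·A the pore (flow) area.
Plume center vt = 1.98 × 2140 = 4237.2 m, so the well at 4260 m is 22.8 m downgradient of the peak.
√(4πDt) = 34.20 m, giving peak height M/(n_e·A·√(4πDt)) = 7.08/(0.40 × 14.3 × 34.20) = 0.03619 kg/m³.
(x−vt)²/(4Dt) = (22.8)²/(4 × 0.0435 × 2140) = 1.396; exp(−1.396) = 0.2476.
C = 0.03619 × 0.2476 = 0.00896 kg/m³.

0.00896 kg/m³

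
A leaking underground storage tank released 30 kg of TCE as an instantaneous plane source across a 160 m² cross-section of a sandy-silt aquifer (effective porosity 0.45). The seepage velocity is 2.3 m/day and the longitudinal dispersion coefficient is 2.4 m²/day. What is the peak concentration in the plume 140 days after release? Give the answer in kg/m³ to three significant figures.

0.00641 kg/m³

The peak of an instantaneous 1D plume sits at x = vt; there the Gaussian factor is 1 and C_max = M/(n_e·A·√(4πDt)), where n_e·A is the pore area the mass is dissolved in.
√(4πDt) = √(4π × 2.4 × 140) = 64.98 m, so C_max = 30/(0.45 × 160 × 64.98) = 0.00641 kg/m³.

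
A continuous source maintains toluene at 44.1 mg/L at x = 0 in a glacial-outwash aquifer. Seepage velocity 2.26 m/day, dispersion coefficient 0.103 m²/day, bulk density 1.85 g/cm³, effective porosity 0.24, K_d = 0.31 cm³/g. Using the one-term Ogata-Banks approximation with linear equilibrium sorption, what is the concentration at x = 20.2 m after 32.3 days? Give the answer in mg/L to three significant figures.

Retardation factor R = 1 + ρ_b·K_d/n = 1 + 1.85 × 0.31/0.24 = 3.390.
Sorption retards both mechanisms: v_R = v/R = 0.6667 m/day, D_R = D/R = 0.03038 m²/day.
v_R·t = 0.6667 × 32.3 = 21.53441 m; 2√(D_R t) = 1.981 m; argument = (20.2 − 21.53441)/1.981 = -0.6736.
C = C₀ × ½·erfc(-0.6736) = 44.1 × 0.8296 = 36.6 mg/L.

36.6 mg/L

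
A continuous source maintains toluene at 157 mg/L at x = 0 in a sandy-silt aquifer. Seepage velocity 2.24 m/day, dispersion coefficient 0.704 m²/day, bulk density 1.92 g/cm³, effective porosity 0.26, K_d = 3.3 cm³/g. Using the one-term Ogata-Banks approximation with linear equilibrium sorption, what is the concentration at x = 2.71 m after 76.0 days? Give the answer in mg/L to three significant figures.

Retardation factor R = 1 + ρ_b·K_d/n = 1 + 1.92 × 3.3/0.26 = 25.37.
Sorption retards both mechanisms: v_R = v/R = 0.08829 m/day, D_R = D/R = 0.02775 m²/day.
v_R·t = 0.08829 × 76.0 = 6.71004 m; 2√(D_R t) = 2.904 m; argument = (2.71 − 6.71004)/2.904 = -1.377.
C = C₀ × ½·erfc(-1.377) = 157 × 0.9743 = 153 mg/L.

153 mg/L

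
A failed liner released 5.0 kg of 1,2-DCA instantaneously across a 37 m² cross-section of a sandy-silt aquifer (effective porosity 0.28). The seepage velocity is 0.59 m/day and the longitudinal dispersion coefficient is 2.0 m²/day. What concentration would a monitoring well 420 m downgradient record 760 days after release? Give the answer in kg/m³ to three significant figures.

0.00306 kg/m³

For an instantaneous plane source, C(x,t) = M/(n_e·A·√(4πDt)) · exp(−(x−vt)²/(4Dt)), with n_e·A the pore (flow) area.
Plume center vt = 0.59 × 760 = 448.4 m, so the well at 420 m is 28.4 m upgradient of the peak.
√(4πDt) = 138.2 m, giving peak height M/(n_e·A·√(4πDt)) = 5.0/(0.28 × 37 × 138.2) = 0.003492 kg/m³.
(x−vt)²/(4Dt) = (-28.4)²/(4 × 2.0 × 760) = 0.1327; exp(−0.1327) = 0.8757.
C = 0.003492 × 0.8757 = 0.00306 kg/m³.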